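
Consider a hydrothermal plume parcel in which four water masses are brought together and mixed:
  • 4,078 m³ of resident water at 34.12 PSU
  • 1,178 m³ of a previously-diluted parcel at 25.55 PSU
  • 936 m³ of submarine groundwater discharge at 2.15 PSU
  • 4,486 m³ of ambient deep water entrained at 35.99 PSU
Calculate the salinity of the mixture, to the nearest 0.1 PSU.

31.2 PSU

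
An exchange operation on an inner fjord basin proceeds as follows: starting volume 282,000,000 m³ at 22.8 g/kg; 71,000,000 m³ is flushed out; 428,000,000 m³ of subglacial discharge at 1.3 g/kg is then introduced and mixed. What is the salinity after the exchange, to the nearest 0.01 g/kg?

Remaining after removal: 211,000,000 m³ at 22.8 g/kg (salt = 4,810,800,000)
After addition: salt = 4,810,800,000 + 428,000,000×1.3 = 5,367,200,000; volume = 639,000,000 m³
S = 5,367,200,000 / 639,000,000 = 8.3994 g/kg

8.40 g/kg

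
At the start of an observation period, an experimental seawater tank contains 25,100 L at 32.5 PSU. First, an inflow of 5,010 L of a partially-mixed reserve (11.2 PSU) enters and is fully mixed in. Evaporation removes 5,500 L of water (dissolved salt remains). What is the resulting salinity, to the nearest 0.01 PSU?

After mixing: salt = 25,100×32.5 + 5,010×11.2 = 871,862; volume = 30,110 L
After evaporation: salt unchanged = 871,862; volume = 30,110 − 5,500 = 24,610 L
S = 871,862 / 24,610 = 35.4271 PSU

35.43 PSU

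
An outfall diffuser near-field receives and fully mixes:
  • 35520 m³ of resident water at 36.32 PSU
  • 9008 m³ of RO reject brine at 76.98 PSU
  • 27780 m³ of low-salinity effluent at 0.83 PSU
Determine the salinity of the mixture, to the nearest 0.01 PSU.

Mass of salt is conserved:
salt = 35,520×36.32 + 9,008×76.98 + 27,780×0.83 = 1,290,086.4 + 693,435.84 + 23,057.4 = 2,006,579.64
volume = 35,520 + 9,008 + 27,780 = 72,308 m³
S = 2,006,579.64 / 72,308 = 27.7505 PSU

27.75 PSU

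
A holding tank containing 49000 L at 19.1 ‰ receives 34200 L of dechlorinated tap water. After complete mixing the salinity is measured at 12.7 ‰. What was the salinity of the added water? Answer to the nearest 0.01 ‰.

3.53 ‰

Salt balance: 49,000×19.1 + 34,200×S = 83,200×12.7
935,900 + 34,200·S = 1,056,640
S = (1,056,640 − 935,900) / 34,200 = 3.5304 ‰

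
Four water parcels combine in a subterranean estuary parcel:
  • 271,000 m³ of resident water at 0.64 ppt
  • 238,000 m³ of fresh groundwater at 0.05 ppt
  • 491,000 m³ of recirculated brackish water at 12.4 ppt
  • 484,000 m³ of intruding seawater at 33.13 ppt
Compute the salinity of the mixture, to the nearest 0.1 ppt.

15.0 ppt

Total salt / total volume:
salt = 271,000×0.64 + 238,000×0.05 + 491,000×12.4 + 484,000×33.13 = 173,440 + 11,900 + 6,088,400 + 16,034,920 = 22,308,660
volume = 271,000 + 238,000 + 491,000 + 484,000 = 1,484,000 m³
S = 22,308,660 / 1,484,000 = 15.033 ppt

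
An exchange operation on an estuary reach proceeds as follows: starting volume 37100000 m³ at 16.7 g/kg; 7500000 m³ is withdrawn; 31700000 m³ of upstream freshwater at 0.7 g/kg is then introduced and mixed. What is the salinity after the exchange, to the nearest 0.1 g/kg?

8.4 g/kg

Remaining after removal: 29,600,000 m³ at 16.7 g/kg (salt = 494,320,000)
After addition: salt = 494,320,000 + 31,700,000×0.7 = 516,510,000; volume = 61,300,000 m³
S = 516,510,000 / 61,300,000 = 8.4259 g/kg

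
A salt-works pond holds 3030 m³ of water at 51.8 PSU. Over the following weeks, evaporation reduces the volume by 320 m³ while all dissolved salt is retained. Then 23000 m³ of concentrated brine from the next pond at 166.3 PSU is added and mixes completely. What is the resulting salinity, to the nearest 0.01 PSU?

154.88 PSU

After evaporation: salt = 3,030×51.8 = 156,954; volume = 3,030 − 320 = 2,710 m³
After mixing: salt = 156,954 + 23,000×166.3 = 3,981,854; volume = 2,710 + 23,000 = 25,710 m³
S = 3,981,854 / 25,710 = 154.8757 PSU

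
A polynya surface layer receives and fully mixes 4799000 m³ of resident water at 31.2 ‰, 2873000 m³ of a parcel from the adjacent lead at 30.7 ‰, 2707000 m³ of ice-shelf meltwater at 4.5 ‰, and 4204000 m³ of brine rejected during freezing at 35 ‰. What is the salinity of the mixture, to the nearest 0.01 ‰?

Conserving salt mass:
salt = 4,799,000×31.2 + 2,873,000×30.7 + 2,707,000×4.5 + 4,204,000×35 = 149,728,800 + 88,201,100 + 12,181,500 + 147,140,000 = 397,251,400
volume = 4,799,000 + 2,873,000 + 2,707,000 + 4,204,000 = 14,583,000 m³
S = 397,251,400 / 14,583,000 = 27.2407 ‰

27.24 ‰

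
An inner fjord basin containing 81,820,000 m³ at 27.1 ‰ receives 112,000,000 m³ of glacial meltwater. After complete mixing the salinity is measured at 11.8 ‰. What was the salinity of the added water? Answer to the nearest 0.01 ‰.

Salt balance: 81,820,000×27.1 + 112,000,000×S = 193,820,000×11.8
2,217,322,000 + 112,000,000·S = 2,287,076,000
S = (2,287,076,000 − 2,217,322,000) / 112,000,000 = 0.6228 ‰

0.62 ‰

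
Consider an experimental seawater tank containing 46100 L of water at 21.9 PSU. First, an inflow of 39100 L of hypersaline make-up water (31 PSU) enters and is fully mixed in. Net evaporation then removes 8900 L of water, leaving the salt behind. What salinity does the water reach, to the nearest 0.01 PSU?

After mixing: salt = 46,100×21.9 + 39,100×31 = 2,221,690; volume = 85,200 L
After evaporation: salt unchanged = 2,221,690; volume = 85,200 − 8,900 = 76,300 L
S = 2,221,690 / 76,300 = 29.1178 PSU

29.12 PSU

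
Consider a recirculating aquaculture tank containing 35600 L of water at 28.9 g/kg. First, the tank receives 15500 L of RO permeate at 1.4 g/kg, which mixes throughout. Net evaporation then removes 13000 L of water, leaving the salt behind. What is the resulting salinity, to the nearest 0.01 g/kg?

After mixing: salt = 35,600×28.9 + 15,500×1.4 = 1,050,540; volume = 51,100 L
After evaporation: salt unchanged = 1,050,540; volume = 51,100 − 13,000 = 38,100 L
S = 1,050,540 / 38,100 = 27.5732 g/kg

27.57 g/kg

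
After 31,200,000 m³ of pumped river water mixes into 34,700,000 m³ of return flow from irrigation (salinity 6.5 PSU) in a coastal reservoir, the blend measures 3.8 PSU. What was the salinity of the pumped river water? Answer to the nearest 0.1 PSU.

Salt balance: 34,700,000×6.5 + 31,200,000×S = 65,900,000×3.8
225,550,000 + 31,200,000·S = 250,420,000
S = (250,420,000 − 225,550,000) / 31,200,000 = 0.7971 PSU

0.8 PSU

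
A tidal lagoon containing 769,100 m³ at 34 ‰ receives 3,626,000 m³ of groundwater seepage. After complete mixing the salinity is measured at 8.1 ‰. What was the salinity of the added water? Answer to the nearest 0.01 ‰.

2.61 ‰

Salt balance: 769,100×34 + 3,626,000×S = 4,395,100×8.1
26,149,400 + 3,626,000·S = 35,600,310
S = (35,600,310 − 26,149,400) / 3,626,000 = 2.6064 ‰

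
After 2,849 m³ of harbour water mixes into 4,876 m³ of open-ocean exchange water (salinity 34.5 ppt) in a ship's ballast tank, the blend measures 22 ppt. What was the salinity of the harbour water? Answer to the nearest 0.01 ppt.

0.61 ppt

Salt balance: 4,876×34.5 + 2,849×S = 7,725×22
168,222 + 2,849·S = 169,950
S = (169,950 − 168,222) / 2,849 = 0.6065 ppt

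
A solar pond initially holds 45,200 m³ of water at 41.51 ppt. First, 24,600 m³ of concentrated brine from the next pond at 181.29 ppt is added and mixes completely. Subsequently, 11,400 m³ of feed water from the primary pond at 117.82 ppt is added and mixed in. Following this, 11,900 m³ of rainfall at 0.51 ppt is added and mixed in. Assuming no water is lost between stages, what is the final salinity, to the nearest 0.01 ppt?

82.55 ppt

Mass of salt is conserved:
Initial salt = 45,200×41.51 = 1,876,252
After stage 1: salt = 1,876,252 + 24,600×181.29 = 6,335,986; volume = 69,800 m³; S = 90.773 ppt
After stage 2: salt = 6,335,986 + 11,400×117.82 = 7,679,134; volume = 81,200 m³; S = 94.571 ppt
After stage 3: salt = 7,679,134 + 11,900×0.51 = 7,685,203; volume = 93,100 m³
S = 7,685,203 / 93,100 = 82.5478 ppt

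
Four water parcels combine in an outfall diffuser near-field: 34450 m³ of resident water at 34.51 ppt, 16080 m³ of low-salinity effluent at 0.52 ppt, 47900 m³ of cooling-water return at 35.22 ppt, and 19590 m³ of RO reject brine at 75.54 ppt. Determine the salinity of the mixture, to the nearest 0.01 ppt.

Total salt / total volume:
salt = 34,450×34.51 + 16,080×0.52 + 47,900×35.22 + 19,590×75.54 = 1,188,869.5 + 8,361.6 + 1,687,038 + 1,479,828.6 = 4,364,097.7
volume = 34,450 + 16,080 + 47,900 + 19,590 = 118,020 m³
S = 4,364,097.7 / 118,020 = 36.9776 ppt

36.98 ppt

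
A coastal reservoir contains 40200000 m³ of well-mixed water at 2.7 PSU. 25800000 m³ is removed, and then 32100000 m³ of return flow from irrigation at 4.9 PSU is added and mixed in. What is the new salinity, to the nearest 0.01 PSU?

4.22 PSU

Remaining after removal: 14,400,000 m³ at 2.7 PSU (salt = 38,880,000)
After addition: salt = 38,880,000 + 32,100,000×4.9 = 196,170,000; volume = 46,500,000 m³
S = 196,170,000 / 46,500,000 = 4.2187 PSU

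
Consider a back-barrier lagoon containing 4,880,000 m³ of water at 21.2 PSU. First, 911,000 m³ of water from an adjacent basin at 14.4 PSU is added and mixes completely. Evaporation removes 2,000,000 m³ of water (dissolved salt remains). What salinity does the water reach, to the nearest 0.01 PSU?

After mixing: salt = 4,880,000×21.2 + 911,000×14.4 = 116,574,400; volume = 5,791,000 m³
After evaporation: salt unchanged = 116,574,400; volume = 5,791,000 − 2,000,000 = 3,791,000 m³
S = 116,574,400 / 3,791,000 = 30.7503 PSU

30.75 PSU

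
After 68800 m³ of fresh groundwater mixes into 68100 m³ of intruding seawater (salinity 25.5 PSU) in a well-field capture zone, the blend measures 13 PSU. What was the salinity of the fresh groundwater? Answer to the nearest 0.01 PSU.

0.63 PSU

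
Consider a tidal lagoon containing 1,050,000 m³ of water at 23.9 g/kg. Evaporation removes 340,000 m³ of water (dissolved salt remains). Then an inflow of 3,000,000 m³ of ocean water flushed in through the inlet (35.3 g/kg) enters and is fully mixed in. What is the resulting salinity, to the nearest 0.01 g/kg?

After evaporation: salt = 1,050,000×23.9 = 25,095,000; volume = 1,050,000 − 340,000 = 710,000 m³
After mixing: salt = 25,095,000 + 3,000,000×35.3 = 130,995,000; volume = 710,000 + 3,000,000 = 3,710,000 m³
S = 130,995,000 / 3,710,000 = 35.3086 g/kg

35.31 g/kg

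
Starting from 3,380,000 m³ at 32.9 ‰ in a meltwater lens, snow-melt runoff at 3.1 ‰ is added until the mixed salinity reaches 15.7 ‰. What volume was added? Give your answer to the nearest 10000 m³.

Salt balance: 3,380,000×32.9 + V×3.1 = (3,380,000+V)×15.7
111,202,000 + 3.1V = 53,066,000 + 15.7V
58,136,000 = 12.6V
V = 4,613,968.25 m³

4610000 m³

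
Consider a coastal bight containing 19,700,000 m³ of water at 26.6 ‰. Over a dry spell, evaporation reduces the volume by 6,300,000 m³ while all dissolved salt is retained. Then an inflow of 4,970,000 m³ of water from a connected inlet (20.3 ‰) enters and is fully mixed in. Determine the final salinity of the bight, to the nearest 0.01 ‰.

34.02 ‰

After evaporation: salt = 19,700,000×26.6 = 524,020,000; volume = 19,700,000 − 6,300,000 = 13,400,000 m³
After mixing: salt = 524,020,000 + 4,970,000×20.3 = 624,911,000; volume = 13,400,000 + 4,970,000 = 18,370,000 m³
S = 624,911,000 / 18,370,000 = 34.018 ‰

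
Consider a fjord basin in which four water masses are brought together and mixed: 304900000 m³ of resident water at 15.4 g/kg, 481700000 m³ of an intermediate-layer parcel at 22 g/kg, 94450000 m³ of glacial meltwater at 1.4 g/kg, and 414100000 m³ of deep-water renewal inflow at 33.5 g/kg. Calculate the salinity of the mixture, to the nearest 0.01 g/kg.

Salt balance:
salt = 304,900,000×15.4 + 481,700,000×22 + 94,450,000×1.4 + 414,100,000×33.5 = 4,695,460,000 + 10,597,400,000 + 132,230,000 + 13,872,350,000 = 29,297,440,000
volume = 304,900,000 + 481,700,000 + 94,450,000 + 414,100,000 = 1,295,150,000 m³
S = 29,297,440,000 / 1,295,150,000 = 22.6209 g/kg

22.62 g/kg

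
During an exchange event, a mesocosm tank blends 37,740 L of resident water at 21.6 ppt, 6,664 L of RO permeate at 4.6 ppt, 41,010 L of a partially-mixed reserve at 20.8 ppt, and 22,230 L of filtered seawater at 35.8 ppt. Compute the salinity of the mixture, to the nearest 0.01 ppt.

23.18 ppt

By conservation of dissolved salt,
salt = 37,740×21.6 + 6,664×4.6 + 41,010×20.8 + 22,230×35.8 = 815,184 + 30,654.4 + 853,008 + 795,834 = 2,494,680.4
volume = 37,740 + 6,664 + 41,010 + 22,230 = 107,644 L
S = 2,494,680.4 / 107,644 = 23.1753 ppt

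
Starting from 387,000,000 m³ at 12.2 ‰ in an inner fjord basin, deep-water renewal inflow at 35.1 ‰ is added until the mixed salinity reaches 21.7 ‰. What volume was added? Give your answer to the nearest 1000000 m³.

Salt balance: 387,000,000×12.2 + V×35.1 = (387,000,000+V)×21.7
4,721,400,000 + 35.1V = 8,397,900,000 + 21.7V
3,676,500,000 = 13.4V
V = 274,365,671.64 m³

274000000 m³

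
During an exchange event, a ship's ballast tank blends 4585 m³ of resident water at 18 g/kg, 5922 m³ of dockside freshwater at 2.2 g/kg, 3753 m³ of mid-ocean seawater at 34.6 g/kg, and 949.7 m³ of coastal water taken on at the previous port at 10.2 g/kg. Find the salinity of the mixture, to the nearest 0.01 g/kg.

15.46 g/kg

Salt balance:
salt = 4,585×18 + 5,922×2.2 + 3,753×34.6 + 949.7×10.2 = 82,530 + 13,028.4 + 129,853.8 + 9,686.94 = 235,099.14
volume = 4,585 + 5,922 + 3,753 + 949.7 = 15,209.7 m³
S = 235,099.14 / 15,209.7 = 15.4572 g/kg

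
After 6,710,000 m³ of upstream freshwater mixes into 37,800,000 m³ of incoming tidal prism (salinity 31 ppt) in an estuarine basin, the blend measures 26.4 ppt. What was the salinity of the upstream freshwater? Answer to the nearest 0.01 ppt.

Salt balance: 37,800,000×31 + 6,710,000×S = 44,510,000×26.4
1,171,800,000 + 6,710,000·S = 1,175,064,000
S = (1,175,064,000 − 1,171,800,000) / 6,710,000 = 0.4864 ppt

0.49 ppt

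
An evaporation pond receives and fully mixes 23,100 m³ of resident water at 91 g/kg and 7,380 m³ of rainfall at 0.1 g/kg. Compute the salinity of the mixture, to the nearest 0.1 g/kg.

By conservation of dissolved salt,
salt = 23,100×91 + 7,380×0.1 = 2,102,100 + 738 = 2,102,838
volume = 23,100 + 7,380 = 30,480 m³
S = 2,102,838 / 30,480 = 68.991 g/kg

69.0 g/kg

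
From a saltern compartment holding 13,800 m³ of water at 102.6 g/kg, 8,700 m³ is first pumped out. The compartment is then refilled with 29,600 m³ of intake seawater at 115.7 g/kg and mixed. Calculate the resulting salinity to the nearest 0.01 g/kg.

113.77 g/kg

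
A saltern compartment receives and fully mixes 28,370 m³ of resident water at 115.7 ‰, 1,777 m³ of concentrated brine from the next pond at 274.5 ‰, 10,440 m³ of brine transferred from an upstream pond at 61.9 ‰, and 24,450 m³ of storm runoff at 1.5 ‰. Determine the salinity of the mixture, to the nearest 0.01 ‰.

68.47 ‰

Total salt / total volume:
salt = 28,370×115.7 + 1,777×274.5 + 10,440×61.9 + 24,450×1.5 = 3,282,409 + 487,786.5 + 646,236 + 36,675 = 4,453,106.5
volume = 28,370 + 1,777 + 10,440 + 24,450 = 65,037 m³
S = 4,453,106.5 / 65,037 = 68.4704 ‰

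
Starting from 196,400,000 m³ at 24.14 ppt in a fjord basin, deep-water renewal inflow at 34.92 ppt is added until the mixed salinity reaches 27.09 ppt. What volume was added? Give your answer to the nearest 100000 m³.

74000000 m³

Salt balance: 196,400,000×24.14 + V×34.92 = (196,400,000+V)×27.09
4,741,096,000 + 34.92V = 5,320,476,000 + 27.09V
579,380,000 = 7.83V
V = 73,994,891.44 m³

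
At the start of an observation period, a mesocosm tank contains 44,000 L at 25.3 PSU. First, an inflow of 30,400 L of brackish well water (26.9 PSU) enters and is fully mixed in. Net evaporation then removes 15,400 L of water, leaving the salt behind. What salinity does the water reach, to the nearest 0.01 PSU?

After mixing: salt = 44,000×25.3 + 30,400×26.9 = 1,930,960; volume = 74,400 L
After evaporation: salt unchanged = 1,930,960; volume = 74,400 − 15,400 = 59,000 L
S = 1,930,960 / 59,000 = 32.7281 PSU

32.73 PSU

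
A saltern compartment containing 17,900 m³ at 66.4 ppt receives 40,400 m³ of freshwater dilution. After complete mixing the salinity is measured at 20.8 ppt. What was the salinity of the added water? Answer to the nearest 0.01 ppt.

0.60 ppt

Salt balance: 17,900×66.4 + 40,400×S = 58,300×20.8
1,188,560 + 40,400·S = 1,212,640
S = (1,212,640 − 1,188,560) / 40,400 = 0.596 ppt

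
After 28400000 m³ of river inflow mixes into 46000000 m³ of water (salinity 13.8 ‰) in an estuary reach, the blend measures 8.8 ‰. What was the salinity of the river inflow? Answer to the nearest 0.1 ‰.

0.7 ‰

Salt balance: 46,000,000×13.8 + 28,400,000×S = 74,400,000×8.8
634,800,000 + 28,400,000·S = 654,720,000
S = (654,720,000 − 634,800,000) / 28,400,000 = 0.7014 ‰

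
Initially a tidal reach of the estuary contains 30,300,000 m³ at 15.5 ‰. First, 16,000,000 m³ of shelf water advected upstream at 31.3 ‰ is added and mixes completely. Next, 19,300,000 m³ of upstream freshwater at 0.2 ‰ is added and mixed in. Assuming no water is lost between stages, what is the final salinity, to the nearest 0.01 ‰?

14.85 ‰

Salt balance:
Initial salt = 30,300,000×15.5 = 469,650,000
After stage 1: salt = 469,650,000 + 16,000,000×31.3 = 970,450,000; volume = 46,300,000 m³; S = 20.96 ‰
After stage 2: salt = 970,450,000 + 19,300,000×0.2 = 974,310,000; volume = 65,600,000 m³
S = 974,310,000 / 65,600,000 = 14.8523 ‰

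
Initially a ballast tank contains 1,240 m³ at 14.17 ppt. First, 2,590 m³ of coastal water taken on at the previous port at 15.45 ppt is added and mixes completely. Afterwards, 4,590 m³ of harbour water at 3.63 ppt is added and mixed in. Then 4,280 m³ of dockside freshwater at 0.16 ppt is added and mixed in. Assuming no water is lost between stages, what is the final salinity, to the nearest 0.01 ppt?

By conservation of dissolved salt,
Initial salt = 1,240×14.17 = 17,570.8
After stage 1: salt = 17,570.8 + 2,590×15.45 = 57,586.3; volume = 3,830 m³; S = 15.036 ppt
After stage 2: salt = 57,586.3 + 4,590×3.63 = 74,248; volume = 8,420 m³; S = 8.818 ppt
After stage 3: salt = 74,248 + 4,280×0.16 = 74,932.8; volume = 12,700 m³
S = 74,932.8 / 12,700 = 5.9002 ppt

5.90 ppt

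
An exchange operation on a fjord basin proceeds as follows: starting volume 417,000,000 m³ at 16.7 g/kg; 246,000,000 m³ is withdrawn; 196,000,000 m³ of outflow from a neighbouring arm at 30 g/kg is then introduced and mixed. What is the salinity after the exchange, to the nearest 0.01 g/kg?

23.80 g/kg

Remaining after removal: 171,000,000 m³ at 16.7 g/kg (salt = 2,855,700,000)
After addition: salt = 2,855,700,000 + 196,000,000×30 = 8,735,700,000; volume = 367,000,000 m³
S = 8,735,700,000 / 367,000,000 = 23.803 g/kg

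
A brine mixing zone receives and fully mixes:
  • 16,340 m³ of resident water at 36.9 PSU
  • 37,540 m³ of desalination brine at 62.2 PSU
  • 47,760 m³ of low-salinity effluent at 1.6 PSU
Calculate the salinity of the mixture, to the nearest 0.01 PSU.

Weighted by volume,
salt = 16,340×36.9 + 37,540×62.2 + 47,760×1.6 = 602,946 + 2,334,988 + 76,416 = 3,014,350
volume = 16,340 + 37,540 + 47,760 = 101,640 m³
S = 3,014,350 / 101,640 = 29.6571 PSU

29.66 PSU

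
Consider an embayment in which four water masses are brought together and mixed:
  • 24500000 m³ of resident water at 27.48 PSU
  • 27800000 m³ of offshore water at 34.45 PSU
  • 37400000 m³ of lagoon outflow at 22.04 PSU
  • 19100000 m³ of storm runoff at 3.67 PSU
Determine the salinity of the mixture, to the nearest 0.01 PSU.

By conservation of dissolved salt,
salt = 24,500,000×27.48 + 27,800,000×34.45 + 37,400,000×22.04 + 19,100,000×3.67 = 673,260,000 + 957,710,000 + 824,296,000 + 70,097,000 = 2,525,363,000
volume = 24,500,000 + 27,800,000 + 37,400,000 + 19,100,000 = 108,800,000 m³
S = 2,525,363,000 / 108,800,000 = 23.2111 PSU

23.21 PSU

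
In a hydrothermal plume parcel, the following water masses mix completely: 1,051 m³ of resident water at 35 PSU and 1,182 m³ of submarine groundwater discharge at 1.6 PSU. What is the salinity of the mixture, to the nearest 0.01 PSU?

By conservation of dissolved salt,
salt = 1,051×35 + 1,182×1.6 = 36,785 + 1,891.2 = 38,676.2
volume = 1,051 + 1,182 = 2,233 m³
S = 38,676.2 / 2,233 = 17.3203 PSU

17.32 PSU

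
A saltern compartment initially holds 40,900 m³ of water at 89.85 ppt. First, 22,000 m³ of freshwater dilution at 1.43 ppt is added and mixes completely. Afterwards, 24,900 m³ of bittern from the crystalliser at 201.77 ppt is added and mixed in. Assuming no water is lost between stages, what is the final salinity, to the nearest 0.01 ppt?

99.44 ppt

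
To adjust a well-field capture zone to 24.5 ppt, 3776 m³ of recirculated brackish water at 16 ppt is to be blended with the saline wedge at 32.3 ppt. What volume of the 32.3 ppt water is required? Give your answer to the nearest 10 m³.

Salt balance: 3,776×16 + V×32.3 = (3,776+V)×24.5
60,416 + 32.3V = 92,512 + 24.5V
32,096 = 7.8V
V = 4,114.87 m³

4110 m³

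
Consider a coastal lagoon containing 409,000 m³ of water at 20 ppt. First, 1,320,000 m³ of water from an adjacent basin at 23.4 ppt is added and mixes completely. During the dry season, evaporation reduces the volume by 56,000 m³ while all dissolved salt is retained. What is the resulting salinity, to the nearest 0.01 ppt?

After mixing: salt = 409,000×20 + 1,320,000×23.4 = 39,068,000; volume = 1,729,000 m³
After evaporation: salt unchanged = 39,068,000; volume = 1,729,000 − 56,000 = 1,673,000 m³
S = 39,068,000 / 1,673,000 = 23.3521 ppt

23.35 ppt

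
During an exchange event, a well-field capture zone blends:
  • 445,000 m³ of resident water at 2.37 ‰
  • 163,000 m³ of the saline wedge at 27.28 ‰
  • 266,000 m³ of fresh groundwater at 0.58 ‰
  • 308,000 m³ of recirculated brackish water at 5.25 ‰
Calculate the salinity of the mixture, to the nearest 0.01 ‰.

6.15 ‰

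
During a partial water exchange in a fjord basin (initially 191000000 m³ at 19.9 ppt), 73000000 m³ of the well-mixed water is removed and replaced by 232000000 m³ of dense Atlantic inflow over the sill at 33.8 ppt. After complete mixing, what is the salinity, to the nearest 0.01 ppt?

29.11 ppt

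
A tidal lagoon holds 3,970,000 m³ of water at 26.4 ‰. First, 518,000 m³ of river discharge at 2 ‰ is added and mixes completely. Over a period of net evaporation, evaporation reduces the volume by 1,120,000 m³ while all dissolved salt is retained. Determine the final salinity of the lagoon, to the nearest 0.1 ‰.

After mixing: salt = 3,970,000×26.4 + 518,000×2 = 105,844,000; volume = 4,488,000 m³
After evaporation: salt unchanged = 105,844,000; volume = 4,488,000 − 1,120,000 = 3,368,000 m³
S = 105,844,000 / 3,368,000 = 31.4264 ‰

31.4 ‰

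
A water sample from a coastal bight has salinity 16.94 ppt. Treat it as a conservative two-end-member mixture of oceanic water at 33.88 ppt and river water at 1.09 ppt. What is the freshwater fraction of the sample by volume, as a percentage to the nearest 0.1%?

Let f be the freshwater fraction. Salt balance per unit volume:
f×1.09 + (1−f)×33.88 = 16.94
f = (33.88 − 16.94) / (33.88 − 1.09) = 16.94/32.79 = 0.5166

51.7%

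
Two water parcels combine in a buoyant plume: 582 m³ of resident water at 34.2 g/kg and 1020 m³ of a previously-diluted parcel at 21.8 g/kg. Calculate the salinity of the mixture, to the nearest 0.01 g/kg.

26.30 g/kg

Conserving salt mass:
salt = 582×34.2 + 1,020×21.8 = 19,904.4 + 22,236 = 42,140.4
volume = 582 + 1,020 = 1,602 m³
S = 42,140.4 / 1,602 = 26.3049 g/kg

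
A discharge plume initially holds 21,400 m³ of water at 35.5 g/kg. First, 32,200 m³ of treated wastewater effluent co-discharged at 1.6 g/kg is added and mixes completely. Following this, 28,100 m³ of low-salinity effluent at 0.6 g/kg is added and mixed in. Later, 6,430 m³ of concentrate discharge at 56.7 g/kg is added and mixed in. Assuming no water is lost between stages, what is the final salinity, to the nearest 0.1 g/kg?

13.5 g/kg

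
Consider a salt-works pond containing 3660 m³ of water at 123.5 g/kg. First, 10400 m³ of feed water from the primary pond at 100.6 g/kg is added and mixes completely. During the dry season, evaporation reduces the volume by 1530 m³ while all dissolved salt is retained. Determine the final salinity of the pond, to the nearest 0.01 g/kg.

119.57 g/kg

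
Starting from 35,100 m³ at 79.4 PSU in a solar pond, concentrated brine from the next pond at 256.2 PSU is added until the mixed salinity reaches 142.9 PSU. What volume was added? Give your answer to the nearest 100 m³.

19700 m³

Salt balance: 35,100×79.4 + V×256.2 = (35,100+V)×142.9
2,786,940 + 256.2V = 5,015,790 + 142.9V
2,228,850 = 113.3V
V = 19,672.11 m³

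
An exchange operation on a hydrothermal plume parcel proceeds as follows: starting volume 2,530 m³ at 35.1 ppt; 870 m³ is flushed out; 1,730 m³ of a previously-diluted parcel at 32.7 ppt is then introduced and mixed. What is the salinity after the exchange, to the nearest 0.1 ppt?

Remaining after removal: 1,660 m³ at 35.1 ppt (salt = 58,266)
After addition: salt = 58,266 + 1,730×32.7 = 114,837; volume = 3,390 m³
S = 114,837 / 3,390 = 33.8752 ppt

33.9 ppt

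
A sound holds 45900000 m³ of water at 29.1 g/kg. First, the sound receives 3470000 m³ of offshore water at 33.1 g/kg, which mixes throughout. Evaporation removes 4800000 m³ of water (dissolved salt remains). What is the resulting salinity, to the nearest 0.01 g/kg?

32.55 g/kg

After mixing: salt = 45,900,000×29.1 + 3,470,000×33.1 = 1,450,547,000; volume = 49,370,000 m³
After evaporation: salt unchanged = 1,450,547,000; volume = 49,370,000 − 4,800,000 = 44,570,000 m³
S = 1,450,547,000 / 44,570,000 = 32.5454 g/kg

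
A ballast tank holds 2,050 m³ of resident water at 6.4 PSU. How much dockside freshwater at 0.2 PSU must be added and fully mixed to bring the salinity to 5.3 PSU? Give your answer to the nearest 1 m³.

442 m³

Salt balance: 2,050×6.4 + V×0.2 = (2,050+V)×5.3
13,120 + 0.2V = 10,865 + 5.3V
2,255 = 5.1V
V = 442.16 m³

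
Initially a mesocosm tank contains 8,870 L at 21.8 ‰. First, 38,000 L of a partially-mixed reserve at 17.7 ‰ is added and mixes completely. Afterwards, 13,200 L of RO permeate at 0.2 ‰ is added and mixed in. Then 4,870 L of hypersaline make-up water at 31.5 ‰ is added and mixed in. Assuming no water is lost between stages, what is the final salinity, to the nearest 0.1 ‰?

Total salt / total volume:
Initial salt = 8,870×21.8 = 193,366
After stage 1: salt = 193,366 + 38,000×17.7 = 865,966; volume = 46,870 L; S = 18.476 ‰
After stage 2: salt = 865,966 + 13,200×0.2 = 868,606; volume = 60,070 L; S = 14.46 ‰
After stage 3: salt = 868,606 + 4,870×31.5 = 1,022,011; volume = 64,940 L
S = 1,022,011 / 64,940 = 15.7378 ‰

15.7 ‰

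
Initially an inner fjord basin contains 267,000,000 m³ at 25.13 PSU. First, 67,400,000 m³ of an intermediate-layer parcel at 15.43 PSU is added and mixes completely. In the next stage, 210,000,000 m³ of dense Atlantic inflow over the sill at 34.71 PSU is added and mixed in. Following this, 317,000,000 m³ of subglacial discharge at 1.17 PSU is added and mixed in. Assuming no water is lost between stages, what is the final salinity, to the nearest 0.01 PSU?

Conserving salt mass:
Initial salt = 267,000,000×25.13 = 6,709,710,000
After stage 1: salt = 6,709,710,000 + 67,400,000×15.43 = 7,749,692,000; volume = 334,400,000 m³; S = 23.175 PSU
After stage 2: salt = 7,749,692,000 + 210,000,000×34.71 = 15,038,792,000; volume = 544,400,000 m³; S = 27.625 PSU
After stage 3: salt = 15,038,792,000 + 317,000,000×1.17 = 15,409,682,000; volume = 861,400,000 m³
S = 15,409,682,000 / 861,400,000 = 17.8891 PSU

17.89 PSU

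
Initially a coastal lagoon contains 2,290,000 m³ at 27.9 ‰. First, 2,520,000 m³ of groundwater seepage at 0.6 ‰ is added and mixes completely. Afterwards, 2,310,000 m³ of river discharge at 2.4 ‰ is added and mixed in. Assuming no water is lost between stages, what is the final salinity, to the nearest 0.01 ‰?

Salt balance:
Initial salt = 2,290,000×27.9 = 63,891,000
After stage 1: salt = 63,891,000 + 2,520,000×0.6 = 65,403,000; volume = 4,810,000 m³; S = 13.597 ‰
After stage 2: salt = 65,403,000 + 2,310,000×2.4 = 70,947,000; volume = 7,120,000 m³
S = 70,947,000 / 7,120,000 = 9.9645 ‰

9.96 ‰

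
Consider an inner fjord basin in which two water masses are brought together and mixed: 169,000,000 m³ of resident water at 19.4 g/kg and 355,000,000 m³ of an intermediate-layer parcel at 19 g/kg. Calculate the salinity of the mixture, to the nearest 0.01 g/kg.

By conservation of dissolved salt,
salt = 169,000,000×19.4 + 355,000,000×19 = 3,278,600,000 + 6,745,000,000 = 10,023,600,000
volume = 169,000,000 + 355,000,000 = 524,000,000 m³
S = 10,023,600,000 / 524,000,000 = 19.129 g/kg

19.13 g/kg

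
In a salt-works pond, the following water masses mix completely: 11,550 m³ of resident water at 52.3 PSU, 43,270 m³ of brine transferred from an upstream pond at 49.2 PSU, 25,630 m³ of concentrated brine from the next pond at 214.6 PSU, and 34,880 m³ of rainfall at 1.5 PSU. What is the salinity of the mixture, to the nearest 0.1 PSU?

Conserving salt mass:
salt = 11,550×52.3 + 43,270×49.2 + 25,630×214.6 + 34,880×1.5 = 604,065 + 2,128,884 + 5,500,198 + 52,320 = 8,285,467
volume = 11,550 + 43,270 + 25,630 + 34,880 = 115,330 m³
S = 8,285,467 / 115,330 = 71.841 PSU

71.8 PSU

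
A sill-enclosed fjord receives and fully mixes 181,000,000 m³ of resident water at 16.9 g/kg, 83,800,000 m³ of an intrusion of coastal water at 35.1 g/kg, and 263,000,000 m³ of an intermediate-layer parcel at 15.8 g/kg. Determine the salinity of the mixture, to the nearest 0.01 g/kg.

Salt balance:
salt = 181,000,000×16.9 + 83,800,000×35.1 + 263,000,000×15.8 = 3,058,900,000 + 2,941,380,000 + 4,155,400,000 = 10,155,680,000
volume = 181,000,000 + 83,800,000 + 263,000,000 = 527,800,000 m³
S = 10,155,680,000 / 527,800,000 = 19.2415 g/kg

19.24 g/kg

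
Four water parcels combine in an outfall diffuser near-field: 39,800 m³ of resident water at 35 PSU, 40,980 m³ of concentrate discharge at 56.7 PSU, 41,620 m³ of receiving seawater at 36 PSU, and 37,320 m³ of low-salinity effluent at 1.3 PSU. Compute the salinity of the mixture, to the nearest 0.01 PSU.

Mass of salt is conserved:
salt = 39,800×35 + 40,980×56.7 + 41,620×36 + 37,320×1.3 = 1,393,000 + 2,323,566 + 1,498,320 + 48,516 = 5,263,402
volume = 39,800 + 40,980 + 41,620 + 37,320 = 159,720 m³
S = 5,263,402 / 159,720 = 32.9539 PSU

32.95 PSU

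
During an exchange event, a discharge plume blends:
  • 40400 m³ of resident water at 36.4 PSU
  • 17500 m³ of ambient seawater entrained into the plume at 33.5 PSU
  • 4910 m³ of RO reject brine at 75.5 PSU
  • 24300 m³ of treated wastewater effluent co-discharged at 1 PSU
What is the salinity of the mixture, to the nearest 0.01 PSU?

By conservation of dissolved salt,
salt = 40,400×36.4 + 17,500×33.5 + 4,910×75.5 + 24,300×1 = 1,470,560 + 586,250 + 370,705 + 24,300 = 2,451,815
volume = 40,400 + 17,500 + 4,910 + 24,300 = 87,110 m³
S = 2,451,815 / 87,110 = 28.1462 PSU

28.15 PSU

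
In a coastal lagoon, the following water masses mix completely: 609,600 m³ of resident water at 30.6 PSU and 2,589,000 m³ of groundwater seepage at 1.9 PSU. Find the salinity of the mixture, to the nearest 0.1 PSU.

Total salt / total volume:
salt = 609,600×30.6 + 2,589,000×1.9 = 18,653,760 + 4,919,100 = 23,572,860
volume = 609,600 + 2,589,000 = 3,198,600 m³
S = 23,572,860 / 3,198,600 = 7.37 PSU

7.4 PSU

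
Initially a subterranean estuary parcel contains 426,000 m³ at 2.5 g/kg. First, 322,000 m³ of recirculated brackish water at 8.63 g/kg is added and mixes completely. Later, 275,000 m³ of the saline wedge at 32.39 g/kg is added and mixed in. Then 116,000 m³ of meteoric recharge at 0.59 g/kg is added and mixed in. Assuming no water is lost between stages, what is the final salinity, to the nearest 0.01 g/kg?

11.26 g/kg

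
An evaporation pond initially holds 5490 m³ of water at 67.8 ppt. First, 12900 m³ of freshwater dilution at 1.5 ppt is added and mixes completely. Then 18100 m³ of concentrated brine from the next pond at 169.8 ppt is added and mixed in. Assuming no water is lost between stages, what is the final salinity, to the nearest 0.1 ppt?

Weighted by volume,
Initial salt = 5,490×67.8 = 372,222
After stage 1: salt = 372,222 + 12,900×1.5 = 391,572; volume = 18,390 m³; S = 21.293 ppt
After stage 2: salt = 391,572 + 18,100×169.8 = 3,464,952; volume = 36,490 m³
S = 3,464,952 / 36,490 = 94.9562 ppt

95.0 ppt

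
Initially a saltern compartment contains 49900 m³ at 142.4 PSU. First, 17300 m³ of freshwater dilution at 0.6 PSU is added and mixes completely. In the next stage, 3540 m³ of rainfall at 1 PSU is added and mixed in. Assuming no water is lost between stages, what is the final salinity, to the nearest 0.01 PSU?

100.65 PSU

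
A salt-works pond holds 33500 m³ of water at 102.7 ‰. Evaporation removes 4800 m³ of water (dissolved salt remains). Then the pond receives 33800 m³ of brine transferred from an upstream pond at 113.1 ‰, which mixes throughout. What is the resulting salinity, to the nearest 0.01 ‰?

116.21 ‰

After evaporation: salt = 33,500×102.7 = 3,440,450; volume = 33,500 − 4,800 = 28,700 m³
After mixing: salt = 3,440,450 + 33,800×113.1 = 7,263,230; volume = 28,700 + 33,800 = 62,500 m³
S = 7,263,230 / 62,500 = 116.2117 ‰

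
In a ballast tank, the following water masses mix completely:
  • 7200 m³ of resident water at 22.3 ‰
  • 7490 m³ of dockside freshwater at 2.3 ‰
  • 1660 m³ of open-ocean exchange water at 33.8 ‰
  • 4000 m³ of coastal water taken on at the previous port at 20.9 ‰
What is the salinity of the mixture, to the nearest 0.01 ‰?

15.60 ‰

Total salt / total volume:
salt = 7,200×22.3 + 7,490×2.3 + 1,660×33.8 + 4,000×20.9 = 160,560 + 17,227 + 56,108 + 83,600 = 317,495
volume = 7,200 + 7,490 + 1,660 + 4,000 = 20,350 m³
S = 317,495 / 20,350 = 15.6017 ‰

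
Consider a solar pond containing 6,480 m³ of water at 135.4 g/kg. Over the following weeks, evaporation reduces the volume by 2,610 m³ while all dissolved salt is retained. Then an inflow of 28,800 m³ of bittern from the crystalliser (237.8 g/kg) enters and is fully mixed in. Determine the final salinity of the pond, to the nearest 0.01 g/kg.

236.49 g/kg

After evaporation: salt = 6,480×135.4 = 877,392; volume = 6,480 − 2,610 = 3,870 m³
After mixing: salt = 877,392 + 28,800×237.8 = 7,726,032; volume = 3,870 + 28,800 = 32,670 m³
S = 7,726,032 / 32,670 = 236.4871 g/kg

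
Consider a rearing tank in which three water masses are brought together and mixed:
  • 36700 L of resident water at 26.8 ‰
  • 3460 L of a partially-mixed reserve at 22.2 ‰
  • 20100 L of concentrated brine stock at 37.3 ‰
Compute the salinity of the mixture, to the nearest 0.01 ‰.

30.04 ‰

Salt balance:
salt = 36,700×26.8 + 3,460×22.2 + 20,100×37.3 = 983,560 + 76,812 + 749,730 = 1,810,102
volume = 36,700 + 3,460 + 20,100 = 60,260 L
S = 1,810,102 / 60,260 = 30.0382 ‰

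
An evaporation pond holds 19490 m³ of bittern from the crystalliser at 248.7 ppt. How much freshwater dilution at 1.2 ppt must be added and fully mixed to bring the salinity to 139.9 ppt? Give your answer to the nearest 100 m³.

15300 m³

Salt balance: 19,490×248.7 + V×1.2 = (19,490+V)×139.9
4,847,163 + 1.2V = 2,726,651 + 139.9V
2,120,512 = 138.7V
V = 15,288.48 m³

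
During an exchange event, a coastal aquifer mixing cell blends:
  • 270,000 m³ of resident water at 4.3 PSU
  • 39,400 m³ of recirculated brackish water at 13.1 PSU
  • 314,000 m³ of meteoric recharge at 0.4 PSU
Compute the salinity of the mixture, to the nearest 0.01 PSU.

2.89 PSU

Weighted by volume,
salt = 270,000×4.3 + 39,400×13.1 + 314,000×0.4 = 1,161,000 + 516,140 + 125,600 = 1,802,740
volume = 270,000 + 39,400 + 314,000 = 623,400 m³
S = 1,802,740 / 623,400 = 2.8918 PSU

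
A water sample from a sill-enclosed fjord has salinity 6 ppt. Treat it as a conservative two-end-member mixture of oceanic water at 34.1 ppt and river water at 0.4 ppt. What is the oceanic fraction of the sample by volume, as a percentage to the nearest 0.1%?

Let g be the oceanic fraction. Salt balance per unit volume:
g×34.1 + (1−g)×0.4 = 6
g = (6 − 0.4) / (34.1 − 0.4) = 5.6/33.7 = 0.1662

16.6%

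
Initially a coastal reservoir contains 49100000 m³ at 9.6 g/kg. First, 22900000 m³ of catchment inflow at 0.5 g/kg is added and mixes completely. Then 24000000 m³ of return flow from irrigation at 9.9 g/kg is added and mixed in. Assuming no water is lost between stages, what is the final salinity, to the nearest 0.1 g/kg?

Salt balance:
Initial salt = 49,100,000×9.6 = 471,360,000
After stage 1: salt = 471,360,000 + 22,900,000×0.5 = 482,810,000; volume = 72,000,000 m³; S = 6.706 g/kg
After stage 2: salt = 482,810,000 + 24,000,000×9.9 = 720,410,000; volume = 96,000,000 m³
S = 720,410,000 / 96,000,000 = 7.5043 g/kg

7.5 g/kg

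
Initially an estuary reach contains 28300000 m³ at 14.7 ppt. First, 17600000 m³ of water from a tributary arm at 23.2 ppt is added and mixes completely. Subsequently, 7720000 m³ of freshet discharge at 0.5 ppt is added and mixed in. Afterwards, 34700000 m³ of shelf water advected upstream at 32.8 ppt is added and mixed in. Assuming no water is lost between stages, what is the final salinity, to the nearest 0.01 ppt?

Mass of salt is conserved:
Initial salt = 28,300,000×14.7 = 416,010,000
After stage 1: salt = 416,010,000 + 17,600,000×23.2 = 824,330,000; volume = 45,900,000 m³; S = 17.959 ppt
After stage 2: salt = 824,330,000 + 7,720,000×0.5 = 828,190,000; volume = 53,620,000 m³; S = 15.446 ppt
After stage 3: salt = 828,190,000 + 34,700,000×32.8 = 1,966,350,000; volume = 88,320,000 m³
S = 1,966,350,000 / 88,320,000 = 22.2639 ppt

22.26 ppt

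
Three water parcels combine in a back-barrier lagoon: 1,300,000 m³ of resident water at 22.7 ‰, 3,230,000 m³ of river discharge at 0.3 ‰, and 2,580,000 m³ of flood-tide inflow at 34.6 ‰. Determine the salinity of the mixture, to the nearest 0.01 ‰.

16.84 ‰

Conserving salt mass:
salt = 1,300,000×22.7 + 3,230,000×0.3 + 2,580,000×34.6 = 29,510,000 + 969,000 + 89,268,000 = 119,747,000
volume = 1,300,000 + 3,230,000 + 2,580,000 = 7,110,000 m³
S = 119,747,000 / 7,110,000 = 16.8421 ‰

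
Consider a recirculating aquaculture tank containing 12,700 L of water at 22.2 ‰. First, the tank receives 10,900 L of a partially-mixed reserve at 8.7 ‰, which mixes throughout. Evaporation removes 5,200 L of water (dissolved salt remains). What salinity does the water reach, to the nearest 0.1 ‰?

After mixing: salt = 12,700×22.2 + 10,900×8.7 = 376,770; volume = 23,600 L
After evaporation: salt unchanged = 376,770; volume = 23,600 − 5,200 = 18,400 L
S = 376,770 / 18,400 = 20.4766 ‰

20.5 ‰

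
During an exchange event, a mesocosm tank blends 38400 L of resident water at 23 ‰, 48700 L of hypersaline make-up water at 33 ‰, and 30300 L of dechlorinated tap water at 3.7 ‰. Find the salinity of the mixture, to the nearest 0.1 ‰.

Salt balance:
salt = 38,400×23 + 48,700×33 + 30,300×3.7 = 883,200 + 1,607,100 + 112,110 = 2,602,410
volume = 38,400 + 48,700 + 30,300 = 117,400 L
S = 2,602,410 / 117,400 = 22.167 ‰

22.2 ‰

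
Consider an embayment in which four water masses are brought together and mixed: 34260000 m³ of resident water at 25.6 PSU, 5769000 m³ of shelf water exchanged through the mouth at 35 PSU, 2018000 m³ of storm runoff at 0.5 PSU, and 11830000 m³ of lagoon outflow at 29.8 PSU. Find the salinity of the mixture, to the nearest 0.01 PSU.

26.59 PSU

By conservation of dissolved salt,
salt = 34,260,000×25.6 + 5,769,000×35 + 2,018,000×0.5 + 11,830,000×29.8 = 877,056,000 + 201,915,000 + 1,009,000 + 352,534,000 = 1,432,514,000
volume = 34,260,000 + 5,769,000 + 2,018,000 + 11,830,000 = 53,877,000 m³
S = 1,432,514,000 / 53,877,000 = 26.5886 PSU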